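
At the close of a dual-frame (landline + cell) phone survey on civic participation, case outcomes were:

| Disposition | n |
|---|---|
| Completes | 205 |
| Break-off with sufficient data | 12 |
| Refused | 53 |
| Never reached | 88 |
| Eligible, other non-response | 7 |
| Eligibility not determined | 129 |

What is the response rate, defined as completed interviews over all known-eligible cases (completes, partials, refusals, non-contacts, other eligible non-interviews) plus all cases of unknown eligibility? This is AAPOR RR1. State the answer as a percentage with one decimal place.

Num = 205
Denominator = 205 + 12 + 53 + 88 + 7 + 129 = 494
RR1 = 205 / 494 = 0.4150

41.5%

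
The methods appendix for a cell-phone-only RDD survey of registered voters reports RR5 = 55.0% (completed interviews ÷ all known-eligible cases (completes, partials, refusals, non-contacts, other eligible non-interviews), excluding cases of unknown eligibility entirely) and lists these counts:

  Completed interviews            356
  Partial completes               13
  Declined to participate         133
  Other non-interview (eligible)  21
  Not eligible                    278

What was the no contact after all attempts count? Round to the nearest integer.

RR5 = 356 / D = 0.550
D = 356 / 0.550 = 647.3
Remaining denominator categories sum to 523
no contact after all attempts = 647.3 − 523 ≈ 124

124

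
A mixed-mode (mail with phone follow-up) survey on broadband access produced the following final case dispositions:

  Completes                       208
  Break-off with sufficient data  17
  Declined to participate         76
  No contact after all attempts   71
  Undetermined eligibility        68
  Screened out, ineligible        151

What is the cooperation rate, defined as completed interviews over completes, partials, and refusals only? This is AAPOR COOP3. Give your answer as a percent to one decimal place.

69.1%

Numerator → 208
Denominator → 208 + 17 + 76 = 301
COOP3 = 208 / 301 = 0.6910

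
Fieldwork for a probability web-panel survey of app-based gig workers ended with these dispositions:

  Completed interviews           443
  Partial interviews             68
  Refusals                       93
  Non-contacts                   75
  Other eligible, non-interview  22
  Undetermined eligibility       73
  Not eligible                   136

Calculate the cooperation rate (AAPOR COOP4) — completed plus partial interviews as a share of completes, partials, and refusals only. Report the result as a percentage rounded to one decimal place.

Num = 443 + 68 = 511
Denom = 443 + 68 + 93 = 604
COOP4 = 511 / 604 = 0.8460

84.6%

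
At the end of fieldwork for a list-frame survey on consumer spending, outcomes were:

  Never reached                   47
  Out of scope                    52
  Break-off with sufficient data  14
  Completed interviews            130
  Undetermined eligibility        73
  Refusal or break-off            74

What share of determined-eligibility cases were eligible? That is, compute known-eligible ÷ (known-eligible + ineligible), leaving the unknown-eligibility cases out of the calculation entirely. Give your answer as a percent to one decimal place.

Known eligible = 130 + 14 + 74 + 47 = 265
e = 265 / (265 + 52) = 265 / 317 = 0.8360

83.6%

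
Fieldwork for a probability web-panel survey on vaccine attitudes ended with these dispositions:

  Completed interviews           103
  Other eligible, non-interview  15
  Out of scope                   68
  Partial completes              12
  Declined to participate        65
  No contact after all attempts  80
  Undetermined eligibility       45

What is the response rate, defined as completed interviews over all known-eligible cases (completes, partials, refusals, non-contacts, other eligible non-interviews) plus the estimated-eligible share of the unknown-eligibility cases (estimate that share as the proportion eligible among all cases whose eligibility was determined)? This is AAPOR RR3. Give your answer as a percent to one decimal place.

33.1%

Num: 103
Known eligible: 103 + 12 + 65 + 80 + 15 = 275
e = 275 / (275 + 68) = 275 / 343 = 0.8017
Eligible share of unknowns: 0.8017 × 45 = 36.08
Base: 275 + 36.08 = 311.08
RR3 = 103 / 311.08 = 0.3311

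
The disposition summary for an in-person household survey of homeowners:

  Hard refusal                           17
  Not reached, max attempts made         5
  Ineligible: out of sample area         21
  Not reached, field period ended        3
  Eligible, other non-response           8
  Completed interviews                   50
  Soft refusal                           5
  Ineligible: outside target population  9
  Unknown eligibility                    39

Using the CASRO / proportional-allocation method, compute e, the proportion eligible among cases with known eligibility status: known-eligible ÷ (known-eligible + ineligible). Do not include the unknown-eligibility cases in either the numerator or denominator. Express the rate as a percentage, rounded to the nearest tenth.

Refusals = 17 + 5 = 22
Non-contacts = 3 + 5 = 8
Out of scope = 9 + 21 = 30
Known eligible → 50 + 22 + 8 + 8 = 88
e = 88 / (88 + 30) = 88 / 118 = 0.7458

74.6%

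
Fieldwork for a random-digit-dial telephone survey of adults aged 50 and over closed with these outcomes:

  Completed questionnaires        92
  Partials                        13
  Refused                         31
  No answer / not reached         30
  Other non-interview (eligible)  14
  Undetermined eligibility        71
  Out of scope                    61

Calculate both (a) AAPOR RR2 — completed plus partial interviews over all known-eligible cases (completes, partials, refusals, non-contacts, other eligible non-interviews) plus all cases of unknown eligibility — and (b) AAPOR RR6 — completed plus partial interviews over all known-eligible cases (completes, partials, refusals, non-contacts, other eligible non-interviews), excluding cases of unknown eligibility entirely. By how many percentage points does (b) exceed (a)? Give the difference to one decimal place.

16.5

Num = 92 + 13 = 105
Denom = 92 + 13 + 31 + 30 + 14 + 71 = 251
RR2 = 105 / 251 = 0.4183
Denom = 92 + 13 + 31 + 30 + 14 = 180
RR6 = 105 / 180 = 0.5833
Difference = 58.33 − 41.83 = 16.50 percentage points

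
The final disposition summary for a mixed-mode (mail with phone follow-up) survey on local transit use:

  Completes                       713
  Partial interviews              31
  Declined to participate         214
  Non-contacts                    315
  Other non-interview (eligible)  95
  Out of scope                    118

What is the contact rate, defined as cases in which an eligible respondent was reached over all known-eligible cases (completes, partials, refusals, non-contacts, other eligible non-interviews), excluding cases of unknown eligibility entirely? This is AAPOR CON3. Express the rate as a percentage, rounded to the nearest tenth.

Numerator = 713 + 31 + 214 + 95 = 1053
Denom = 713 + 31 + 214 + 315 + 95 = 1368
CON3 = 1053 / 1368 = 0.7697

77.0%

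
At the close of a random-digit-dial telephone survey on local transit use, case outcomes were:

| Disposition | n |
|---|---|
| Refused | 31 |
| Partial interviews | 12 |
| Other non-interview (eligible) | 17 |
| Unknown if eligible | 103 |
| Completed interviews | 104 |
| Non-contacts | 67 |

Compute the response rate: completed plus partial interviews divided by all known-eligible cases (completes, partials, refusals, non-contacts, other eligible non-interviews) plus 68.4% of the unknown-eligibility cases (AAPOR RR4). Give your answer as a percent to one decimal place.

Top = 104 + 12 = 116
Eligible (known) = 104 + 12 + 31 + 67 + 17 = 231
Estimated eligible among unknowns = 0.6840 × 103 = 70.45
Denominator = 231 + 70.45 = 301.45
RR4 = 116 / 301.45 = 0.3848

38.5%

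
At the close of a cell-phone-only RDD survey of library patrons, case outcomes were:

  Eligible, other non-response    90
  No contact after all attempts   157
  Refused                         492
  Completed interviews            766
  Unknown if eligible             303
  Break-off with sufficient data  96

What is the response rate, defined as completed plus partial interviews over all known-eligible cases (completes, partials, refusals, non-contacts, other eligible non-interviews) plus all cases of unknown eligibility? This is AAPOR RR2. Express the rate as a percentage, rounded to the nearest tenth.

Numerator = 766 + 96 = 862
Denominator = 766 + 96 + 492 + 157 + 90 + 303 = 1904
RR2 = 862 / 1904 = 0.4527

45.3%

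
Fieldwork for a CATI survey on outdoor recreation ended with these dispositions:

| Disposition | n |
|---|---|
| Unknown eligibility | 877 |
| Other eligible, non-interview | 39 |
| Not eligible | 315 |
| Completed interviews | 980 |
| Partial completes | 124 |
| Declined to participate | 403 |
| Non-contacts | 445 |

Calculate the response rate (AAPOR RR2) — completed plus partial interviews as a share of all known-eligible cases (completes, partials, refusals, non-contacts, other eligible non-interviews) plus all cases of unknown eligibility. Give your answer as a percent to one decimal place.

38.5%

Num → 980 + 124 = 1104
Denominator → 980 + 124 + 403 + 445 + 39 + 877 = 2868
RR2 = 1104 / 2868 = 0.3849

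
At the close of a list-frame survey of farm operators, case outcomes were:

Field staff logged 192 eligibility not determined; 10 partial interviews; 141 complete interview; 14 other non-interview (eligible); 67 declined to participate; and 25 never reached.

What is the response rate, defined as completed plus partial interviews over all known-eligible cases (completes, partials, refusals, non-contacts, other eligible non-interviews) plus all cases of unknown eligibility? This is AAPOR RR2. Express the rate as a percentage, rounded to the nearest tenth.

33.6%

Top = 141 + 10 = 151
Base = 141 + 10 + 67 + 25 + 14 + 192 = 449
RR2 = 151 / 449 = 0.3363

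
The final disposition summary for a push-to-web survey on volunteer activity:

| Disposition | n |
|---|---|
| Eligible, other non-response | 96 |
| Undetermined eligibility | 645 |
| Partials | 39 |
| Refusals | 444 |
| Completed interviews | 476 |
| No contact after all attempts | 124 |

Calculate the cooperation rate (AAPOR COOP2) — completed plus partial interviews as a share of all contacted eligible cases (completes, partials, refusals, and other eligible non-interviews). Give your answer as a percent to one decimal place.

48.8%

Top: 476 + 39 = 515
Denominator: 476 + 39 + 444 + 96 = 1055
COOP2 = 515 / 1055 = 0.4882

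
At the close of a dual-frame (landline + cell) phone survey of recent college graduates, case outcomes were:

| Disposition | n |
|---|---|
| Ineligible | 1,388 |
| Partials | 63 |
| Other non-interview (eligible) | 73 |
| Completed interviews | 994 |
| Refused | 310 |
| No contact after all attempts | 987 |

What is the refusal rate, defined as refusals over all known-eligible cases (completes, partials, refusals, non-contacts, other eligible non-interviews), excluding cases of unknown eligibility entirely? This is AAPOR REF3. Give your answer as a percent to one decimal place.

12.8%

Top: 310
Denom: 994 + 63 + 310 + 987 + 73 = 2427
REF3 = 310 / 2427 = 0.1277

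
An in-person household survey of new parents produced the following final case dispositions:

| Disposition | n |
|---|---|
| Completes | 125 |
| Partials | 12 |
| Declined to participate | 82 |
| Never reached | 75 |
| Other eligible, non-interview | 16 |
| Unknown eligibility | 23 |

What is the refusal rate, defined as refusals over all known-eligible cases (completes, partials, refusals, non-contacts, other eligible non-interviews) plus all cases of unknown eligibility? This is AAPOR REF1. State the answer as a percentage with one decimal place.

24.6%

Num: 82
Base: 125 + 12 + 82 + 75 + 16 + 23 = 333
REF1 = 82 / 333 = 0.2462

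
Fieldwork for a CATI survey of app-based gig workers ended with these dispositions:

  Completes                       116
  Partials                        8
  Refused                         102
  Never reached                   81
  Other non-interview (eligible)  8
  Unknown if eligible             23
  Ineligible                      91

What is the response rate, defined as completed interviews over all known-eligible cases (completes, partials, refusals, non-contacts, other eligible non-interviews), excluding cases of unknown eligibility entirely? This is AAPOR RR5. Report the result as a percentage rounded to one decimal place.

Top → 116
Denom → 116 + 8 + 102 + 81 + 8 = 315
RR5 = 116 / 315 = 0.3683

36.8%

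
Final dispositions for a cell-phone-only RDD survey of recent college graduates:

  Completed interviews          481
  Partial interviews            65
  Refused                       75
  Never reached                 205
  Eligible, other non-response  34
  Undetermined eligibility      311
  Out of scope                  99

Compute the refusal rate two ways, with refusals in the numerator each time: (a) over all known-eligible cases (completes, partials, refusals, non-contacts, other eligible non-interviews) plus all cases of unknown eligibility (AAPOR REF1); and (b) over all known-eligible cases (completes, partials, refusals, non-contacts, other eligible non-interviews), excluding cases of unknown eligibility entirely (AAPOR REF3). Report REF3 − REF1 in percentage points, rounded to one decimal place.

2.3

Numerator → 75
Denom → 481 + 65 + 75 + 205 + 34 + 311 = 1171
REF1 = 75 / 1171 = 0.0640
Denom → 481 + 65 + 75 + 205 + 34 = 860
REF3 = 75 / 860 = 0.0872
Difference = 8.72 − 6.40 = 2.32 percentage points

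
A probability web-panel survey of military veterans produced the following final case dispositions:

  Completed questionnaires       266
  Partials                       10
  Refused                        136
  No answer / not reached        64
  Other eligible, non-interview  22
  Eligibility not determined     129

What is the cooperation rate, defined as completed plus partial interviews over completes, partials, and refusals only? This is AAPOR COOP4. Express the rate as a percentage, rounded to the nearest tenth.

Num → 266 + 10 = 276
Base → 266 + 10 + 136 = 412
COOP4 = 276 / 412 = 0.6699

67.0%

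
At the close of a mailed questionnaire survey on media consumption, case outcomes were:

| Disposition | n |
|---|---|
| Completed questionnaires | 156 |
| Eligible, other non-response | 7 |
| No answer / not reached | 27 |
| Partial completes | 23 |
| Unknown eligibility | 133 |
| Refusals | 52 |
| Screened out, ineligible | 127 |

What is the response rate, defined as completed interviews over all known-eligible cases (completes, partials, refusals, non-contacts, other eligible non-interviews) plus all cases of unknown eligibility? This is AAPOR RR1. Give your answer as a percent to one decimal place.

39.2%

Numerator = 156
Denominator = 156 + 23 + 52 + 27 + 7 + 133 = 398
RR1 = 156 / 398 = 0.3920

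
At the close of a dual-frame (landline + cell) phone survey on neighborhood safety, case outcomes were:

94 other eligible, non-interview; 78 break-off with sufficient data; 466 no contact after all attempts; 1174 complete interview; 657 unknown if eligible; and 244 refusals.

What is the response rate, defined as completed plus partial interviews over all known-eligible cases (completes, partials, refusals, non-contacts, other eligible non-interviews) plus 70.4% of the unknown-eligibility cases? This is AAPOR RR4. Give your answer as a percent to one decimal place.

Numerator: 1174 + 78 = 1252
Known eligible: 1174 + 78 + 244 + 466 + 94 = 2056
Estimated eligible among unknowns: 0.7040 × 657 = 462.53
Base: 2056 + 462.53 = 2518.53
RR4 = 1252 / 2518.53 = 0.4971

49.7%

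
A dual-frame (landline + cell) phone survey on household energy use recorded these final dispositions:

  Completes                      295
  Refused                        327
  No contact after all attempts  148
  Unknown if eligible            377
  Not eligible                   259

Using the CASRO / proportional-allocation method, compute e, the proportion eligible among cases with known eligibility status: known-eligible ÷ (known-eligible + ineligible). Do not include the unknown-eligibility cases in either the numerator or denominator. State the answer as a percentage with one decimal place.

74.8%

Known eligible → 295 + 327 + 148 = 770
e = 770 / (770 + 259) = 770 / 1029 = 0.7483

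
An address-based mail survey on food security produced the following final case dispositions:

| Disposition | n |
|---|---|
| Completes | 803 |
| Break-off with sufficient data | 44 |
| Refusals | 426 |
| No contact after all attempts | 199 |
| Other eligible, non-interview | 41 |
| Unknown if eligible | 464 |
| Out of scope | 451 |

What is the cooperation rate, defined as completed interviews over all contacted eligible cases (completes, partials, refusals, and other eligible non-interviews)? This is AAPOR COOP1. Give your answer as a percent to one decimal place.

61.1%

Numerator = 803
Denom = 803 + 44 + 426 + 41 = 1314
COOP1 = 803 / 1314 = 0.6111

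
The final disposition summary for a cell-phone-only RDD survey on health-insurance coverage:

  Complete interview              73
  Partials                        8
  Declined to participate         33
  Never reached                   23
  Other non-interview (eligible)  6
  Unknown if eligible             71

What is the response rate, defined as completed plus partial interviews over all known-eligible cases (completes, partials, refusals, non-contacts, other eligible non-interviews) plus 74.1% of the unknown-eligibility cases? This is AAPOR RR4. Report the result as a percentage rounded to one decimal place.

41.4%

Numerator: 73 + 8 = 81
Known eligible: 73 + 8 + 33 + 23 + 6 = 143
e × U: 0.7410 × 71 = 52.61
Denom: 143 + 52.61 = 195.61
RR4 = 81 / 195.61 = 0.4141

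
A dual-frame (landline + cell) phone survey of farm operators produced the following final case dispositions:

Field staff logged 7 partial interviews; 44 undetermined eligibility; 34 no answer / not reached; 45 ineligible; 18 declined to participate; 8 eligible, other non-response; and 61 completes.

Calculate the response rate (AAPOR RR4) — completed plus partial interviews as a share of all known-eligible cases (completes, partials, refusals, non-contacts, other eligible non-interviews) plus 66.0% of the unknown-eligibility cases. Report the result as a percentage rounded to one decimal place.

Num: 61 + 7 = 68
Eligible (known): 61 + 7 + 18 + 34 + 8 = 128
Estimated eligible among unknowns: 0.6600 × 44 = 29.04
Denom: 128 + 29.04 = 157.04
RR4 = 68 / 157.04 = 0.4330

43.3%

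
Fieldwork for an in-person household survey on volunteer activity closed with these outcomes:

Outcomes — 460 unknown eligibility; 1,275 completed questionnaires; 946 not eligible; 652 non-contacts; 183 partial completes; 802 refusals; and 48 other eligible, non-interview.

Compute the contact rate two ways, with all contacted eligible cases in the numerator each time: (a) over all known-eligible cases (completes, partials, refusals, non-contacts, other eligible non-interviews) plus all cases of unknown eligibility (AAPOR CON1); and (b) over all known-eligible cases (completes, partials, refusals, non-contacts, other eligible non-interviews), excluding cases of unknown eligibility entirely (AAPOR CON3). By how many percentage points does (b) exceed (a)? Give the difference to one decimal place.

Top: 1275 + 183 + 802 + 48 = 2308
Denominator: 1275 + 183 + 802 + 652 + 48 + 460 = 3420
CON1 = 2308 / 3420 = 0.6749
Denominator: 1275 + 183 + 802 + 652 + 48 = 2960
CON3 = 2308 / 2960 = 0.7797
Difference = 77.97 − 67.49 = 10.48 percentage points

10.5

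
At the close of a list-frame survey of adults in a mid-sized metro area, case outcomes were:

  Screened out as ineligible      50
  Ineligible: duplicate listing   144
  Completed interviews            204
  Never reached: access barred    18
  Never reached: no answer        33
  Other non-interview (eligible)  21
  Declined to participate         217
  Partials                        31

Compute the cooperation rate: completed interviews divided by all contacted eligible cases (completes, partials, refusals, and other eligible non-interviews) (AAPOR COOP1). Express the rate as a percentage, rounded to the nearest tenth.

No answer / not reached = 33 + 18 = 51
Not eligible = 50 + 144 = 194
Num → 204
Denominator → 204 + 31 + 217 + 21 = 473
COOP1 = 204 / 473 = 0.4313

43.1%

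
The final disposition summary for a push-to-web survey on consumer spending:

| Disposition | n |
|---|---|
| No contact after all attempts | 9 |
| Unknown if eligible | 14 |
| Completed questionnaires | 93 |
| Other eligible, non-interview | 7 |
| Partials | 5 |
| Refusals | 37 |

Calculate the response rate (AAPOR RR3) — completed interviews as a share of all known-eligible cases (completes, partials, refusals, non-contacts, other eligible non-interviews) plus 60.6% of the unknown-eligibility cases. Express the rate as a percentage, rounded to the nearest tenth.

58.3%

Num → 93
Determined eligible → 93 + 5 + 37 + 9 + 7 = 151
e × U → 0.6060 × 14 = 8.48
Base → 151 + 8.48 = 159.48
RR3 = 93 / 159.48 = 0.5831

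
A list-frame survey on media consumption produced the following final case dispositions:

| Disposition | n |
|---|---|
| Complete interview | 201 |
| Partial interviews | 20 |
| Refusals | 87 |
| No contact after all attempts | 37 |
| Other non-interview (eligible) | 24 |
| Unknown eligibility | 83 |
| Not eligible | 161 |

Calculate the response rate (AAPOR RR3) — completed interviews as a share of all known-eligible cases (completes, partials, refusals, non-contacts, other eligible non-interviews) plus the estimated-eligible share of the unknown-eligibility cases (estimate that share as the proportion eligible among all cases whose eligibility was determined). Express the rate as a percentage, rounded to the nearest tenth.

47.1%

Numerator → 201
Eligible (known) → 201 + 20 + 87 + 37 + 24 = 369
e = 369 / (369 + 161) = 369 / 530 = 0.6962
Eligible share of unknowns → 0.6962 × 83 = 57.78
Denominator → 369 + 57.78 = 426.78
RR3 = 201 / 426.78 = 0.4710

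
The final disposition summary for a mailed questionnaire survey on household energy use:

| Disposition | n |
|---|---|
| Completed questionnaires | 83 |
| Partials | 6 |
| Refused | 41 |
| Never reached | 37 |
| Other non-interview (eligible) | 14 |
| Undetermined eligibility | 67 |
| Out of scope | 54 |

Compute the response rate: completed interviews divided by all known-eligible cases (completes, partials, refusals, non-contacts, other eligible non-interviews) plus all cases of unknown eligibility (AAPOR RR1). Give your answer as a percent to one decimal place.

Num → 83
Denom → 83 + 6 + 41 + 37 + 14 + 67 = 248
RR1 = 83 / 248 = 0.3347

33.5%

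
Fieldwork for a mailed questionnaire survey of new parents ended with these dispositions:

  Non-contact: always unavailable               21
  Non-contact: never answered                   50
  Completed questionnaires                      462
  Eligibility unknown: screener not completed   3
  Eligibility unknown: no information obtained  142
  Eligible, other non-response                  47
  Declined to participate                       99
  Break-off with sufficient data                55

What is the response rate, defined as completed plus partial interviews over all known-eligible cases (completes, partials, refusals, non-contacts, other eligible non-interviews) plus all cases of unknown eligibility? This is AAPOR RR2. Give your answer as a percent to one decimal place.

58.8%

Non-contacts = 50 + 21 = 71
Unknown eligibility = 3 + 142 = 145
Num = 462 + 55 = 517
Base = 462 + 55 + 99 + 71 + 47 + 145 = 879
RR2 = 517 / 879 = 0.5882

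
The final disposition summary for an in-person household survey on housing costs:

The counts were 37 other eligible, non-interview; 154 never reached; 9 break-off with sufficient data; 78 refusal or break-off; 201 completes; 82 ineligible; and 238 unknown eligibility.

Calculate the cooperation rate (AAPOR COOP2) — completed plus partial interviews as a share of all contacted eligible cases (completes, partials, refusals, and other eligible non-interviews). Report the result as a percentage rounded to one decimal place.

Num: 201 + 9 = 210
Denominator: 201 + 9 + 78 + 37 = 325
COOP2 = 210 / 325 = 0.6462

64.6%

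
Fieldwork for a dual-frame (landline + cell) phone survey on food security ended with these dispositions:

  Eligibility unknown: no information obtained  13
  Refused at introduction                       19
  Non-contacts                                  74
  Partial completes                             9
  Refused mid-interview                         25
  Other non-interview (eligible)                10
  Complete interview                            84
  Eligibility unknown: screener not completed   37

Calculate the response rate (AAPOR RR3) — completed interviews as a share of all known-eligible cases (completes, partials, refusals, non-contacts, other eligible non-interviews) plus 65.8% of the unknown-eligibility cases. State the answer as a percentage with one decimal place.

Refusal or break-off = 19 + 25 = 44
Undetermined eligibility = 37 + 13 = 50
Top: 84
Determined eligible: 84 + 9 + 44 + 74 + 10 = 221
Estimated eligible among unknowns: 0.6580 × 50 = 32.90
Base: 221 + 32.90 = 253.90
RR3 = 84 / 253.90 = 0.3308

33.1%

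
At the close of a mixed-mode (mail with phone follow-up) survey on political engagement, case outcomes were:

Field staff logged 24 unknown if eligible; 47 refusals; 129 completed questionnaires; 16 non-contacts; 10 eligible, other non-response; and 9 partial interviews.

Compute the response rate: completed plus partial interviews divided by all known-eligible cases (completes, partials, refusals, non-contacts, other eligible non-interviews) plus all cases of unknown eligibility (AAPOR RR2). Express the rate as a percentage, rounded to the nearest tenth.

Num: 129 + 9 = 138
Denom: 129 + 9 + 47 + 16 + 10 + 24 = 235
RR2 = 138 / 235 = 0.5872

58.7%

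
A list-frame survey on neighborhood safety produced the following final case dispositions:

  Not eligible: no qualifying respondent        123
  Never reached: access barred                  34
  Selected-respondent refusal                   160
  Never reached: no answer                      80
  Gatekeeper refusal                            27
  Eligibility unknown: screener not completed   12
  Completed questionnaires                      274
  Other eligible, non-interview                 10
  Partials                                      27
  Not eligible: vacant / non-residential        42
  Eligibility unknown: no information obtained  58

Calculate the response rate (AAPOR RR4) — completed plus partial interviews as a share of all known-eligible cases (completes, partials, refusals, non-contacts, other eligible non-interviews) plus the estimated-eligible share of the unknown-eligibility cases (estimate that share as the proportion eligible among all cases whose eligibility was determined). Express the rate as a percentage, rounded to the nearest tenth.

45.1%

Declined to participate = 27 + 160 = 187
No contact after all attempts = 80 + 34 = 114
Unknown eligibility = 12 + 58 = 70
Not eligible = 123 + 42 = 165
Num → 274 + 27 = 301
Eligible (known) → 274 + 27 + 187 + 114 + 10 = 612
e = 612 / (612 + 165) = 612 / 777 = 0.7876
e × U → 0.7876 × 70 = 55.13
Denominator → 612 + 55.13 = 667.13
RR4 = 301 / 667.13 = 0.4512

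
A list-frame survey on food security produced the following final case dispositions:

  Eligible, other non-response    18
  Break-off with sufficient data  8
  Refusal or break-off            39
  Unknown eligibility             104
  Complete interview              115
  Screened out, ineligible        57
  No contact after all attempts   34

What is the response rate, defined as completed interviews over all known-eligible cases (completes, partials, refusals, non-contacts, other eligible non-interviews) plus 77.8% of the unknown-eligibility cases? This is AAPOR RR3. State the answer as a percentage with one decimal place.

39.0%

Numerator → 115
Determined eligible → 115 + 8 + 39 + 34 + 18 = 214
e × U → 0.7780 × 104 = 80.91
Base → 214 + 80.91 = 294.91
RR3 = 115 / 294.91 = 0.3899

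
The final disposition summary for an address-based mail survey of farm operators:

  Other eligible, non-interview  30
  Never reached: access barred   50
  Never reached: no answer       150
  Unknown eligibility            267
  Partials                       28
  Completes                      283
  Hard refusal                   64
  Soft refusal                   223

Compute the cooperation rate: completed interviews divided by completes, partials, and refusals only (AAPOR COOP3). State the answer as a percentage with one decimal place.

Refusals = 64 + 223 = 287
Never reached = 150 + 50 = 200
Top = 283
Base = 283 + 28 + 287 = 598
COOP3 = 283 / 598 = 0.4732

47.3%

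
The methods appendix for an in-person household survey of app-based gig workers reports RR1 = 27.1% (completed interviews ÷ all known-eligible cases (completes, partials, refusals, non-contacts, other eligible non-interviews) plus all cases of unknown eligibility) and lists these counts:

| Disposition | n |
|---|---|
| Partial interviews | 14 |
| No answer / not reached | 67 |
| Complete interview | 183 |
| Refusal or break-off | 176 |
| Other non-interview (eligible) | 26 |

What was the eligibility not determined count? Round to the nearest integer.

209

RR1 = 183 / D = 0.271
D = 183 / 0.271 = 675.3
Other denominator terms total 466
eligibility not determined = 675.3 − 466 ≈ 209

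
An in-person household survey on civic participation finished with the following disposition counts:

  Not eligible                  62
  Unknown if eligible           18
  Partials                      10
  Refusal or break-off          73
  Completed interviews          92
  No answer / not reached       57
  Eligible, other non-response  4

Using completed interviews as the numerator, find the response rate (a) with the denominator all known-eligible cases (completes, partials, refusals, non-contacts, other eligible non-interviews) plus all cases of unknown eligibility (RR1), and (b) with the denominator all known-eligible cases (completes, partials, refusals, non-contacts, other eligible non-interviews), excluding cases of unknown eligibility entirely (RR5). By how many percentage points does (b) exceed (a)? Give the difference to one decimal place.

2.8

Num = 92
Denominator = 92 + 10 + 73 + 57 + 4 + 18 = 254
RR1 = 92 / 254 = 0.3622
Denominator = 92 + 10 + 73 + 57 + 4 = 236
RR5 = 92 / 236 = 0.3898
Difference = 38.98 − 36.22 = 2.76 percentage points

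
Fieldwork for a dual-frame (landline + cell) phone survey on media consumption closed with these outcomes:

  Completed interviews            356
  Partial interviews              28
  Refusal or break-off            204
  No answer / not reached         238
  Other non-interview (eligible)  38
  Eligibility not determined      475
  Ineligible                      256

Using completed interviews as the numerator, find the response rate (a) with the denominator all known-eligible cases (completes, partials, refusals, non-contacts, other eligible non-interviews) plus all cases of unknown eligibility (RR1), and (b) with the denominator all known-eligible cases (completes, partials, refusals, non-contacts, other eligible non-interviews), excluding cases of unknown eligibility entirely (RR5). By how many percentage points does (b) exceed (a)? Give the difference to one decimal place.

14.6

Numerator = 356
Denominator = 356 + 28 + 204 + 238 + 38 + 475 = 1339
RR1 = 356 / 1339 = 0.2659
Denominator = 356 + 28 + 204 + 238 + 38 = 864
RR5 = 356 / 864 = 0.4120
Difference = 41.20 − 26.59 = 14.61 percentage points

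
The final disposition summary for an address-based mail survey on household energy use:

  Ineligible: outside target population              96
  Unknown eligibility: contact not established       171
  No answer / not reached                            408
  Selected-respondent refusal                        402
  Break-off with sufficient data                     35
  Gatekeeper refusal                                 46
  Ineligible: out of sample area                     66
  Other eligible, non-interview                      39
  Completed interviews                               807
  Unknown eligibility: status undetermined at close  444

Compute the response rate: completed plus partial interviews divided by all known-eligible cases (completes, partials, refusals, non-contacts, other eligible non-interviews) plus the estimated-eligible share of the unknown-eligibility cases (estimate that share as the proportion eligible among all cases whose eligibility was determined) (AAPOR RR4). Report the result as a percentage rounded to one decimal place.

36.6%

Refused = 46 + 402 = 448
Eligibility not determined = 171 + 444 = 615
Out of scope = 96 + 66 = 162
Num: 807 + 35 = 842
Determined eligible: 807 + 35 + 448 + 408 + 39 = 1737
e = 1737 / (1737 + 162) = 1737 / 1899 = 0.9147
e × U: 0.9147 × 615 = 562.54
Base: 1737 + 562.54 = 2299.54
RR4 = 842 / 2299.54 = 0.3662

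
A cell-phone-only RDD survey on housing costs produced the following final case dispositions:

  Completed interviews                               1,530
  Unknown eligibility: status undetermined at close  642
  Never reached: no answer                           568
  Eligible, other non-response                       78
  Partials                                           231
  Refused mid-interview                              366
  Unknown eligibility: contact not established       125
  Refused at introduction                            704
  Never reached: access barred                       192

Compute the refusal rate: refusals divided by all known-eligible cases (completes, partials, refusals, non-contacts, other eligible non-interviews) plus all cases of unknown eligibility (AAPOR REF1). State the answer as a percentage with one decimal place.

24.1%

Refusal or break-off = 704 + 366 = 1070
Never reached = 568 + 192 = 760
Undetermined eligibility = 125 + 642 = 767
Numerator: 1070
Base: 1530 + 231 + 1070 + 760 + 78 + 767 = 4436
REF1 = 1070 / 4436 = 0.2412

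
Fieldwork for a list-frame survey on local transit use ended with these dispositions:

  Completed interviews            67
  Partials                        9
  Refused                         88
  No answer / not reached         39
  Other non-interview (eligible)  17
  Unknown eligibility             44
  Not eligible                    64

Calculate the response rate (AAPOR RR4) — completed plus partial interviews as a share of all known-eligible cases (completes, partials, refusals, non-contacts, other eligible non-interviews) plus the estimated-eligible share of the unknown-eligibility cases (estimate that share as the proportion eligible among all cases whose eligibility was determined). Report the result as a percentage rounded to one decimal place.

Numerator → 67 + 9 = 76
Determined eligible → 67 + 9 + 88 + 39 + 17 = 220
e = 220 / (220 + 64) = 220 / 284 = 0.7746
Estimated eligible among unknowns → 0.7746 × 44 = 34.08
Base → 220 + 34.08 = 254.08
RR4 = 76 / 254.08 = 0.2991

29.9%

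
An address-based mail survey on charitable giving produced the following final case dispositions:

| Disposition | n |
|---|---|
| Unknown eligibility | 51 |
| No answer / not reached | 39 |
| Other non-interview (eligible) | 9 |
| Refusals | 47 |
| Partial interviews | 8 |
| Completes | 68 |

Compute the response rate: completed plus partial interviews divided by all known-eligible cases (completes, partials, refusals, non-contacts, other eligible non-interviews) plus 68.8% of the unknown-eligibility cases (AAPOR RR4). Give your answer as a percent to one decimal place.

36.9%

Top → 68 + 8 = 76
Known eligible → 68 + 8 + 47 + 39 + 9 = 171
e × U → 0.6880 × 51 = 35.09
Denom → 171 + 35.09 = 206.09
RR4 = 76 / 206.09 = 0.3688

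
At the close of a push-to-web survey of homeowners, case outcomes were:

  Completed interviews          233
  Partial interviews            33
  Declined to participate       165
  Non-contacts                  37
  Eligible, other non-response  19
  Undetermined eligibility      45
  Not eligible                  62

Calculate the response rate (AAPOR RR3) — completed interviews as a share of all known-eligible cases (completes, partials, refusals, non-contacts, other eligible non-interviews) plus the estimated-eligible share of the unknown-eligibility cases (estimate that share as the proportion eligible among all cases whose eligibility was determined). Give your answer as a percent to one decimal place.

Numerator: 233
Determined eligible: 233 + 33 + 165 + 37 + 19 = 487
e = 487 / (487 + 62) = 487 / 549 = 0.8871
Eligible share of unknowns: 0.8871 × 45 = 39.92
Denom: 487 + 39.92 = 526.92
RR3 = 233 / 526.92 = 0.4422

44.2%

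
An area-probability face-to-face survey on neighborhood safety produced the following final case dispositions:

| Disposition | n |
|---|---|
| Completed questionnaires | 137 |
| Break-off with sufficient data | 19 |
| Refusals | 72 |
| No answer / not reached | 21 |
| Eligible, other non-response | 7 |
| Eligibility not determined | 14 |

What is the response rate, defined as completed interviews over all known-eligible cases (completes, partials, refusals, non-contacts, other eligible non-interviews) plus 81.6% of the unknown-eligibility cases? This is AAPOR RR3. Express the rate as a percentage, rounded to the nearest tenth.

Numerator → 137
Determined eligible → 137 + 19 + 72 + 21 + 7 = 256
Eligible share of unknowns → 0.8160 × 14 = 11.42
Base → 256 + 11.42 = 267.42
RR3 = 137 / 267.42 = 0.5123

51.2%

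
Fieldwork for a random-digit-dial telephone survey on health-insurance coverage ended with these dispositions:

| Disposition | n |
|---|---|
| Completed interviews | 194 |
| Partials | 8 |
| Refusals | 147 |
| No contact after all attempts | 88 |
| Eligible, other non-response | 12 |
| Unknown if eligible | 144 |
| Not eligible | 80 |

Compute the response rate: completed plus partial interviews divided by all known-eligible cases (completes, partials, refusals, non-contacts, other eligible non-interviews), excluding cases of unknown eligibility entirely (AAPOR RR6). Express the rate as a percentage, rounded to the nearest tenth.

Numerator → 194 + 8 = 202
Base → 194 + 8 + 147 + 88 + 12 = 449
RR6 = 202 / 449 = 0.4499

45.0%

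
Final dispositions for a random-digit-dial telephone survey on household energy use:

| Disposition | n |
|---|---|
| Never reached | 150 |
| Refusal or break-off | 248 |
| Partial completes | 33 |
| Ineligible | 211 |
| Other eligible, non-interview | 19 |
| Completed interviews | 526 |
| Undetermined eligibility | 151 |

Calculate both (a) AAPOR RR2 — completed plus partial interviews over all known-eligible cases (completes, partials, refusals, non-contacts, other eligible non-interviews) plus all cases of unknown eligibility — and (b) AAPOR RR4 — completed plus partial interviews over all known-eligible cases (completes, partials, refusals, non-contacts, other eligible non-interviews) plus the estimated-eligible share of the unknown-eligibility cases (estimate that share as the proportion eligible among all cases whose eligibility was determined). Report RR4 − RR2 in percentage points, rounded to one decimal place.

Top: 526 + 33 = 559
Denominator: 526 + 33 + 248 + 150 + 19 + 151 = 1127
RR2 = 559 / 1127 = 0.4960
Determined eligible: 526 + 33 + 248 + 150 + 19 = 976
e = 976 / (976 + 211) = 976 / 1187 = 0.8222
e × U: 0.8222 × 151 = 124.15
Denominator: 976 + 124.15 = 1100.15
RR4 = 559 / 1100.15 = 0.5081
Difference = 50.81 − 49.60 = 1.21 percentage points

1.2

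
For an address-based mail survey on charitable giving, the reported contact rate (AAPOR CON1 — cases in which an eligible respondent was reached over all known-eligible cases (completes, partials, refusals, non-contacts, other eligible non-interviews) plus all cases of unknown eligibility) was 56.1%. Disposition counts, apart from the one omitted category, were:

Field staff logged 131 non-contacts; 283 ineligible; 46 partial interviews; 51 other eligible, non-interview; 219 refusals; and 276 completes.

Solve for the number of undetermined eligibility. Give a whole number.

Num → 276 + 46 + 219 + 51 = 592
CON1 = 592 / D = 0.561
D = 592 / 0.561 = 1055.3
Remaining denominator categories sum to 723
undetermined eligibility = 1055.3 − 723 ≈ 332

332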